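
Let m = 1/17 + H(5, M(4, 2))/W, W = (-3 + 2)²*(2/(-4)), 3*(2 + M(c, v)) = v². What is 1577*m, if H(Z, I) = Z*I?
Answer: 540911/51 ≈ 10606.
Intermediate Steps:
M(c, v) = -2 + v²/3
H(Z, I) = I*Z
W = -½ (W = (-1)²*(2*(-¼)) = 1*(-½) = -½ ≈ -0.50000)
m = 343/51 (m = 1/17 + ((-2 + (⅓)*2²)*5)/(-½) = 1*(1/17) + ((-2 + (⅓)*4)*5)*(-2) = 1/17 + ((-2 + 4/3)*5)*(-2) = 1/17 - ⅔*5*(-2) = 1/17 - 10/3*(-2) = 1/17 + 20/3 = 343/51 ≈ 6.7255)
1577*m = 1577*(343/51) = 540911/51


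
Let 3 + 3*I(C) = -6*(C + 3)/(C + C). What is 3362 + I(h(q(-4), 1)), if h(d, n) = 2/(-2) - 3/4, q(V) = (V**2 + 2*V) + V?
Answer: 23532/7 ≈ 3361.7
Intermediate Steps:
q(V) = V**2 + 3*V
h(d, n) = -7/4 (h(d, n) = 2*(-1/2) - 3*1/4 = -1 - 3/4 = -7/4)
I(C) = -1 - (3 + C)/C (I(C) = -1 + (-6*(C + 3)/(C + C))/3 = -1 + (-6*(3 + C)/(2*C))/3 = -1 + (-6*(3 + C)*1/(2*C))/3 = -1 + (-3*(3 + C)/C)/3 = -1 - (3 + C)/C)
3362 + I(h(q(-4), 1)) = 3362 + (-2 - 3/(-7/4)) = 3362 + (-2 - 3*(-4/7)) = 3362 + (-2 + 12/7) = 3362 - 2/7 = 23532/7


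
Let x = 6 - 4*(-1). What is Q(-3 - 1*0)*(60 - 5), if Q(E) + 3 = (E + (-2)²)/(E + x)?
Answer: -1100/7 ≈ -157.14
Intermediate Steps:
x = 10 (x = 6 + 4 = 10)
Q(E) = -3 + (4 + E)/(10 + E) (Q(E) = -3 + (E + (-2)²)/(E + 10) = -3 + (E + 4)/(10 + E) = -3 + (4 + E)/(10 + E))
Q(-3 - 1*0)*(60 - 5) = (2*(-13 - (-3 - 1*0))/(10 + (-3 - 1*0)))*(60 - 5) = (2*(-13 - (-3 + 0))/(10 + (-3 + 0)))*55 = (2*(-13 - 1*(-3))/(10 - 3))*55 = (2*(-13 + 3)/7)*55 = (2*(⅐)*(-10))*55 = -20/7*55 = -1100/7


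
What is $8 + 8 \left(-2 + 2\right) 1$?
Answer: $8$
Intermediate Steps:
$8 + 8 \left(-2 + 2\right) 1 = 8 + 8 \cdot 0 \cdot 1 = 8 + 8 \cdot 0 = 8 + 0 = 8$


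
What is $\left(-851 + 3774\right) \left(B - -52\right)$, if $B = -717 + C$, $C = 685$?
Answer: $58460$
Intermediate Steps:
$B = -32$ ($B = -717 + 685 = -32$)
$\left(-851 + 3774\right) \left(B - -52\right) = \left(-851 + 3774\right) \left(-32 - -52\right) = 2923 \left(-32 + \left(-308 + 360\right)\right) = 2923 \left(-32 + 52\right) = 2923 \cdot 20 = 58460$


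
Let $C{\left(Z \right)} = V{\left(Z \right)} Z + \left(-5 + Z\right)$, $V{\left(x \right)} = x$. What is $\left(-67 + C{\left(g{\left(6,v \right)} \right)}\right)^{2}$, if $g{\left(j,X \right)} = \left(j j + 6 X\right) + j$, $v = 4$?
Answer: $18922500$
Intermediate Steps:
$g{\left(j,X \right)} = j + j^{2} + 6 X$ ($g{\left(j,X \right)} = \left(j^{2} + 6 X\right) + j = j + j^{2} + 6 X$)
$C{\left(Z \right)} = -5 + Z + Z^{2}$ ($C{\left(Z \right)} = Z Z + \left(-5 + Z\right) = Z^{2} + \left(-5 + Z\right) = -5 + Z + Z^{2}$)
$\left(-67 + C{\left(g{\left(6,v \right)} \right)}\right)^{2} = \left(-67 + \left(-5 + \left(6 + 6^{2} + 6 \cdot 4\right) + \left(6 + 6^{2} + 6 \cdot 4\right)^{2}\right)\right)^{2} = \left(-67 + \left(-5 + \left(6 + 36 + 24\right) + \left(6 + 36 + 24\right)^{2}\right)\right)^{2} = \left(-67 + \left(-5 + 66 + 66^{2}\right)\right)^{2} = \left(-67 + \left(-5 + 66 + 4356\right)\right)^{2} = \left(-67 + 4417\right)^{2} = 4350^{2} = 18922500$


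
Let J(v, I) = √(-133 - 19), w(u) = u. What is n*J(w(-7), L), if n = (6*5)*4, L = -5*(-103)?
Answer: 240*I*√38 ≈ 1479.5*I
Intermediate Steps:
L = 515
J(v, I) = 2*I*√38 (J(v, I) = √(-152) = 2*I*√38)
n = 120 (n = 30*4 = 120)
n*J(w(-7), L) = 120*(2*I*√38) = 240*I*√38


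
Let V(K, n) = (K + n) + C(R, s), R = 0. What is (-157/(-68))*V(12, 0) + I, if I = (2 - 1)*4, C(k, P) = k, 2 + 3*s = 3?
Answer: 539/17 ≈ 31.706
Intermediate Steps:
s = 1/3 (s = -2/3 + (1/3)*3 = -2/3 + 1 = 1/3 ≈ 0.33333)
I = 4 (I = 1*4 = 4)
V(K, n) = K + n (V(K, n) = (K + n) + 0 = K + n)
(-157/(-68))*V(12, 0) + I = (-157/(-68))*(12 + 0) + 4 = -157*(-1/68)*12 + 4 = (157/68)*12 + 4 = 471/17 + 4 = 539/17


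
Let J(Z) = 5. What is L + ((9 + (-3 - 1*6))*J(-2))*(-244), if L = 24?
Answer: 24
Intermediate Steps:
L + ((9 + (-3 - 1*6))*J(-2))*(-244) = 24 + ((9 + (-3 - 1*6))*5)*(-244) = 24 + ((9 + (-3 - 6))*5)*(-244) = 24 + ((9 - 9)*5)*(-244) = 24 + (0*5)*(-244) = 24 + 0*(-244) = 24 + 0 = 24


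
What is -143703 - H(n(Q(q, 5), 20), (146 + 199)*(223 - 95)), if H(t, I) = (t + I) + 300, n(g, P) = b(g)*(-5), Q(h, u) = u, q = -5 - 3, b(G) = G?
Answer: -188138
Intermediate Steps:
q = -8
n(g, P) = -5*g (n(g, P) = g*(-5) = -5*g)
H(t, I) = 300 + I + t (H(t, I) = (I + t) + 300 = 300 + I + t)
-143703 - H(n(Q(q, 5), 20), (146 + 199)*(223 - 95)) = -143703 - (300 + (146 + 199)*(223 - 95) - 5*5) = -143703 - (300 + 345*128 - 25) = -143703 - (300 + 44160 - 25) = -143703 - 1*44435 = -143703 - 44435 = -188138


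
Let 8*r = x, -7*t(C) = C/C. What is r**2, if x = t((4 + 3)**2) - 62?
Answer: 189225/3136 ≈ 60.340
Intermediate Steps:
t(C) = -1/7 (t(C) = -C/(7*C) = -1/7*1 = -1/7)
x = -435/7 (x = -1/7 - 62 = -435/7 ≈ -62.143)
r = -435/56 (r = (1/8)*(-435/7) = -435/56 ≈ -7.7679)
r**2 = (-435/56)**2 = 189225/3136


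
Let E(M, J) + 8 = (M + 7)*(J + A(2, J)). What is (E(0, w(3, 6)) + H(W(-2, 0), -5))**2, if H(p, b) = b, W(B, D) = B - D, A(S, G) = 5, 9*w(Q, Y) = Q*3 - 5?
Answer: 51076/81 ≈ 630.57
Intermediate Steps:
w(Q, Y) = -5/9 + Q/3 (w(Q, Y) = (Q*3 - 5)/9 = (3*Q - 5)/9 = (-5 + 3*Q)/9 = -5/9 + Q/3)
E(M, J) = -8 + (5 + J)*(7 + M) (E(M, J) = -8 + (M + 7)*(J + 5) = -8 + (7 + M)*(5 + J) = -8 + (5 + J)*(7 + M))
(E(0, w(3, 6)) + H(W(-2, 0), -5))**2 = ((27 + 5*0 + 7*(-5/9 + (1/3)*3) + (-5/9 + (1/3)*3)*0) - 5)**2 = ((27 + 0 + 7*(-5/9 + 1) + (-5/9 + 1)*0) - 5)**2 = ((27 + 0 + 7*(4/9) + (4/9)*0) - 5)**2 = ((27 + 0 + 28/9 + 0) - 5)**2 = (271/9 - 5)**2 = (226/9)**2 = 51076/81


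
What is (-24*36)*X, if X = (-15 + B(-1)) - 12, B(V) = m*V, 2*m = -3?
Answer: 22032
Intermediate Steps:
m = -3/2 (m = (½)*(-3) = -3/2 ≈ -1.5000)
B(V) = -3*V/2
X = -51/2 (X = (-15 - 3/2*(-1)) - 12 = (-15 + 3/2) - 12 = -27/2 - 12 = -51/2 ≈ -25.500)
(-24*36)*X = -24*36*(-51/2) = -864*(-51/2) = 22032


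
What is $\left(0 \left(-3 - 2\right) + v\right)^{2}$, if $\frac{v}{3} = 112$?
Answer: $112896$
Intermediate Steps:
$v = 336$ ($v = 3 \cdot 112 = 336$)
$\left(0 \left(-3 - 2\right) + v\right)^{2} = \left(0 \left(-3 - 2\right) + 336\right)^{2} = \left(0 \left(-5\right) + 336\right)^{2} = \left(0 + 336\right)^{2} = 336^{2} = 112896$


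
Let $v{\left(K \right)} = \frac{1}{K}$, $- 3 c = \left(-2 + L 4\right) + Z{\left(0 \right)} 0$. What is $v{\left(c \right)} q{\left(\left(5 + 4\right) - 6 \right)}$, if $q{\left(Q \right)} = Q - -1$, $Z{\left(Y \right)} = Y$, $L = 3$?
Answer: $- \frac{6}{5} \approx -1.2$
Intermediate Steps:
$q{\left(Q \right)} = 1 + Q$ ($q{\left(Q \right)} = Q + 1 = 1 + Q$)
$c = - \frac{10}{3}$ ($c = - \frac{\left(-2 + 3 \cdot 4\right) + 0 \cdot 0}{3} = - \frac{\left(-2 + 12\right) + 0}{3} = - \frac{10 + 0}{3} = \left(- \frac{1}{3}\right) 10 = - \frac{10}{3} \approx -3.3333$)
$v{\left(c \right)} q{\left(\left(5 + 4\right) - 6 \right)} = \frac{1 + \left(\left(5 + 4\right) - 6\right)}{- \frac{10}{3}} = - \frac{3 \left(1 + \left(9 - 6\right)\right)}{10} = - \frac{3 \left(1 + 3\right)}{10} = \left(- \frac{3}{10}\right) 4 = - \frac{6}{5}$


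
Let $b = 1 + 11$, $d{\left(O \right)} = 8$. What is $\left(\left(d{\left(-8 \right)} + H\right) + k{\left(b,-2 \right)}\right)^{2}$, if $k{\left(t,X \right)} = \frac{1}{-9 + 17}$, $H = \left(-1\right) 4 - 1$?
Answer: $\frac{625}{64} \approx 9.7656$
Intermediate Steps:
$H = -5$ ($H = -4 - 1 = -5$)
$b = 12$
$k{\left(t,X \right)} = \frac{1}{8}$
$\left(\left(d{\left(-8 \right)} + H\right) + k{\left(b,-2 \right)}\right)^{2} = \left(\left(8 - 5\right) + \frac{1}{8}\right)^{2} = \left(3 + \frac{1}{8}\right)^{2} = \left(\frac{25}{8}\right)^{2} = \frac{625}{64}$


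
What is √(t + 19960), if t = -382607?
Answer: I*√362647 ≈ 602.2*I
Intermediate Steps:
√(t + 19960) = √(-382607 + 19960) = √(-362647) = I*√362647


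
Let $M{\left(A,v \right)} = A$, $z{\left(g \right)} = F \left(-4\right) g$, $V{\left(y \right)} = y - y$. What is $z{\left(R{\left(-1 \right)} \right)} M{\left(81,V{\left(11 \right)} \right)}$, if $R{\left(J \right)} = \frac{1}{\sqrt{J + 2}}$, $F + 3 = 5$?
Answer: $-648$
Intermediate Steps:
$F = 2$ ($F = -3 + 5 = 2$)
$V{\left(y \right)} = 0$
$R{\left(J \right)} = \frac{1}{\sqrt{2 + J}}$
$z{\left(g \right)} = - 8 g$ ($z{\left(g \right)} = 2 \left(-4\right) g = - 8 g$)
$z{\left(R{\left(-1 \right)} \right)} M{\left(81,V{\left(11 \right)} \right)} = - \frac{8}{\sqrt{2 - 1}} \cdot 81 = - 8 \frac{1}{\sqrt{1}} \cdot 81 = \left(-8\right) 1 \cdot 81 = \left(-8\right) 81 = -648$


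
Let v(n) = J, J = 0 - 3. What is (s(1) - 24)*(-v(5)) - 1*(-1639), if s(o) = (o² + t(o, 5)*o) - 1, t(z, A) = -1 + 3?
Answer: 1573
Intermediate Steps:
t(z, A) = 2
J = -3
v(n) = -3
s(o) = -1 + o² + 2*o (s(o) = (o² + 2*o) - 1 = -1 + o² + 2*o)
(s(1) - 24)*(-v(5)) - 1*(-1639) = ((-1 + 1² + 2*1) - 24)*(-1*(-3)) - 1*(-1639) = ((-1 + 1 + 2) - 24)*3 + 1639 = (2 - 24)*3 + 1639 = -22*3 + 1639 = -66 + 1639 = 1573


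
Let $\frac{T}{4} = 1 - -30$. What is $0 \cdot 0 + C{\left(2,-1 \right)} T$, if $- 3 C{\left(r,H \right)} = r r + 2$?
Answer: $-248$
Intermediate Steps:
$C{\left(r,H \right)} = - \frac{2}{3} - \frac{r^{2}}{3}$ ($C{\left(r,H \right)} = - \frac{r r + 2}{3} = - \frac{r^{2} + 2}{3} = - \frac{2 + r^{2}}{3} = - \frac{2}{3} - \frac{r^{2}}{3}$)
$T = 124$ ($T = 4 \left(1 - -30\right) = 4 \left(1 + 30\right) = 4 \cdot 31 = 124$)
$0 \cdot 0 + C{\left(2,-1 \right)} T = 0 \cdot 0 + \left(- \frac{2}{3} - \frac{2^{2}}{3}\right) 124 = 0 + \left(- \frac{2}{3} - \frac{4}{3}\right) 124 = 0 - 248 = -248$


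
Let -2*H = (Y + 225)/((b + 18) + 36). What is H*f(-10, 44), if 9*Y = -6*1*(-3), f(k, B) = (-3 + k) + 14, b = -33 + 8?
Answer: -227/58 ≈ -3.9138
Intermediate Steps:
b = -25
f(k, B) = 11 + k
Y = 2 (Y = (-6*1*(-3))/9 = (-6*(-3))/9 = (1/9)*18 = 2)
H = -227/58 (H = -(2 + 225)/(2*((-25 + 18) + 36)) = -227/(2*(-7 + 36)) = -227/(2*29) = -1/2*227/29 = -227/58 ≈ -3.9138)
H*f(-10, 44) = -227*(11 - 10)/58 = -227/58*1 = -227/58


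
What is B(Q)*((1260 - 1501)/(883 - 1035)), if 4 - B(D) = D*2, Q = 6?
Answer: -241/19 ≈ -12.684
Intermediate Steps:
B(D) = 4 - 2*D (B(D) = 4 - D*2 = 4 - 2*D)
B(Q)*((1260 - 1501)/(883 - 1035)) = (4 - 2*6)*((1260 - 1501)/(883 - 1035)) = (4 - 12)*(-241/(-152)) = -(-1928)*(-1)/152 = -8*241/152 = -241/19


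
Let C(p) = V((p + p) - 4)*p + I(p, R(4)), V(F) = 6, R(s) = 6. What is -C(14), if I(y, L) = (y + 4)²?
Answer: -408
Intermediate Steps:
I(y, L) = (4 + y)²
C(p) = (4 + p)² + 6*p (C(p) = 6*p + (4 + p)² = (4 + p)² + 6*p)
-C(14) = -((4 + 14)² + 6*14) = -(18² + 84) = -(324 + 84) = -1*408 = -408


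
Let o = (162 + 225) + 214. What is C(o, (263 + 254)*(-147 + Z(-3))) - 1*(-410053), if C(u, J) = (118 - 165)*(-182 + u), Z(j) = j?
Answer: 390360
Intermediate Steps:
o = 601 (o = 387 + 214 = 601)
C(u, J) = 8554 - 47*u (C(u, J) = -47*(-182 + u) = 8554 - 47*u)
C(o, (263 + 254)*(-147 + Z(-3))) - 1*(-410053) = (8554 - 47*601) - 1*(-410053) = (8554 - 28247) + 410053 = -19693 + 410053 = 390360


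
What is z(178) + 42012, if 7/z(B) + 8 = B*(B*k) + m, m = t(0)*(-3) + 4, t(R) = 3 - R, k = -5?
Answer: 6656087189/158433 ≈ 42012.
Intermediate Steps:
m = -5 (m = (3 - 1*0)*(-3) + 4 = (3 + 0)*(-3) + 4 = 3*(-3) + 4 = -9 + 4 = -5)
z(B) = 7/(-13 - 5*B²) (z(B) = 7/(-8 + (B*(B*(-5)) - 5)) = 7/(-8 + (B*(-5*B) - 5)) = 7/(-8 + (-5*B² - 5)) = 7/(-8 + (-5 - 5*B²)) = 7/(-13 - 5*B²))
z(178) + 42012 = -7/(13 + 5*178²) + 42012 = -7/(13 + 5*31684) + 42012 = -7/(13 + 158420) + 42012 = -7/158433 + 42012 = 6656087189/158433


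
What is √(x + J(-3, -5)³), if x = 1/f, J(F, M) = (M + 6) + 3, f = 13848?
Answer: √3068277126/6924 ≈ 8.0000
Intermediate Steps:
J(F, M) = 9 + M (J(F, M) = (6 + M) + 3 = 9 + M)
x = 1/13848 ≈ 7.2213e-5
√(x + J(-3, -5)³) = √(1/13848 + (9 - 5)³) = √(1/13848 + 4³) = √(1/13848 + 64) = √(886273/13848) = √3068277126/6924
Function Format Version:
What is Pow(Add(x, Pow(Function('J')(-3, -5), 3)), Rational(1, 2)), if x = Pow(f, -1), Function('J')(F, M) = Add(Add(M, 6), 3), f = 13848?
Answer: Mul(Rational(1, 6924), Pow(3068277126, Rational(1, 2))) ≈ 8.0000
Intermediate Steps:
Function('J')(F, M) = Add(9, M) (Function('J')(F, M) = Add(Add(6, M), 3) = Add(9, M))
x = Rational(1, 13848) (x = Pow(13848, -1) = Rational(1, 13848) ≈ 7.2213e-5)
Pow(Add(x, Pow(Function('J')(-3, -5), 3)), Rational(1, 2)) = Pow(Add(Rational(1, 13848), Pow(Add(9, -5), 3)), Rational(1, 2)) = Pow(Add(Rational(1, 13848), Pow(4, 3)), Rational(1, 2)) = Pow(Add(Rational(1, 13848), 64), Rational(1, 2)) = Pow(Rational(886273, 13848), Rational(1, 2)) = Mul(Rational(1, 6924), Pow(3068277126, Rational(1, 2)))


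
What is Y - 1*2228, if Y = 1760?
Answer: -468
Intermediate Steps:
Y - 1*2228 = 1760 - 1*2228 = 1760 - 2228 = -468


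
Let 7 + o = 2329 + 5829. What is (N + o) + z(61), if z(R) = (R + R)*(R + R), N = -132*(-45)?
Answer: 28975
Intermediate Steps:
N = 5940
z(R) = 4*R² (z(R) = (2*R)*(2*R) = 4*R²)
o = 8151 (o = -7 + (2329 + 5829) = -7 + 8158 = 8151)
(N + o) + z(61) = (5940 + 8151) + 4*61² = 14091 + 4*3721 = 14091 + 14884 = 28975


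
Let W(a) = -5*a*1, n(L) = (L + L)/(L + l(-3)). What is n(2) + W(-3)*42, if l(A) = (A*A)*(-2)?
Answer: 2519/4 ≈ 629.75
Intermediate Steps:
l(A) = -2*A**2 (l(A) = A**2*(-2) = -2*A**2)
n(L) = 2*L/(-18 + L) (n(L) = (L + L)/(L - 2*(-3)**2) = (2*L)/(L - 2*9) = (2*L)/(L - 18) = (2*L)/(-18 + L) = 2*L/(-18 + L))
W(a) = -5*a
n(2) + W(-3)*42 = 2*2/(-18 + 2) - 5*(-3)*42 = 2*2/(-16) + 15*42 = 2*2*(-1/16) + 630 = -1/4 + 630 = 2519/4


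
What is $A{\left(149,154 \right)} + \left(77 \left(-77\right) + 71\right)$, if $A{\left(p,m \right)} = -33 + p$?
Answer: $-5742$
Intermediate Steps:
$A{\left(149,154 \right)} + \left(77 \left(-77\right) + 71\right) = \left(-33 + 149\right) + \left(77 \left(-77\right) + 71\right) = 116 + \left(-5929 + 71\right) = 116 - 5858 = -5742$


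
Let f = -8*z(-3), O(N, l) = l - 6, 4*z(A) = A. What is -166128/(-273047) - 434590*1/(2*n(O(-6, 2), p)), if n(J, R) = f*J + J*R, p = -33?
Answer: -59313806041/29489076 ≈ -2011.4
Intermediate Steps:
z(A) = A/4
O(N, l) = -6 + l
f = 6 (f = -2*(-3) = -8*(-3/4) = 6)
n(J, R) = 6*J + J*R
-166128/(-273047) - 434590*1/(2*n(O(-6, 2), p)) = -166128/(-273047) - 434590*1/(2*(-6 + 2)*(6 - 33)) = -166128*(-1/273047) - 434590/(-4*(-27)*2) = 166128/273047 - 434590/(108*2) = 166128/273047 - 434590/216 = 166128/273047 - 434590*1/216 = 166128/273047 - 217295/108 = -59313806041/29489076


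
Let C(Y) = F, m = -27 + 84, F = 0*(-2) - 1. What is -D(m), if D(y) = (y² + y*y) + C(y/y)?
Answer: -6497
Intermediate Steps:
F = -1 (F = 0 - 1 = -1)
m = 57
C(Y) = -1
D(y) = -1 + 2*y² (D(y) = (y² + y*y) - 1 = (y² + y²) - 1 = 2*y² - 1 = -1 + 2*y²)
-D(m) = -(-1 + 2*57²) = -(-1 + 2*3249) = -(-1 + 6498) = -1*6497 = -6497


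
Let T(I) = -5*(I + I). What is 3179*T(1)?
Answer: -31790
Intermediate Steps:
T(I) = -10*I
3179*T(1) = 3179*(-10*1) = 3179*(-10) = -31790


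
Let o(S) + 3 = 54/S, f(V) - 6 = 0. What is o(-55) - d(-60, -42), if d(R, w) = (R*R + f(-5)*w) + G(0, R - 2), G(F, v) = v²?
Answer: -395779/55 ≈ -7196.0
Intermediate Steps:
f(V) = 6 (f(V) = 6 + 0 = 6)
d(R, w) = R² + (-2 + R)² + 6*w (d(R, w) = (R*R + 6*w) + (R - 2)² = (R² + 6*w) + (-2 + R)² = R² + (-2 + R)² + 6*w)
o(S) = -3 + 54/S
o(-55) - d(-60, -42) = (-3 + 54/(-55)) - ((-60)² + (-2 - 60)² + 6*(-42)) = (-3 + 54*(-1/55)) - (3600 + (-62)² - 252) = (-3 - 54/55) - (3600 + 3844 - 252) = -219/55 - 1*7192 = -219/55 - 7192 = -395779/55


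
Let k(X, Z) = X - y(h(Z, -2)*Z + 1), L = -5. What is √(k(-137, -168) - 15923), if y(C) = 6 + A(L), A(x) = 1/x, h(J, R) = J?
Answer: I*√401645/5 ≈ 126.75*I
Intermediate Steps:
A(x) = 1/x
y(C) = 29/5 (y(C) = 6 + 1/(-5) = 6 - ⅕ = 29/5)
k(X, Z) = -29/5 + X (k(X, Z) = X - 1*29/5 = X - 29/5 = -29/5 + X)
√(k(-137, -168) - 15923) = √((-29/5 - 137) - 15923) = √(-714/5 - 15923) = √(-80329/5) = I*√401645/5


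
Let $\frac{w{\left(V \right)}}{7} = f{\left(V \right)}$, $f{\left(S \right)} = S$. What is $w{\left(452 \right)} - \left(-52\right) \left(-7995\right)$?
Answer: $-412576$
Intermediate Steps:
$w{\left(V \right)} = 7 V$
$w{\left(452 \right)} - \left(-52\right) \left(-7995\right) = 7 \cdot 452 - \left(-52\right) \left(-7995\right) = 3164 - 415740 = -412576$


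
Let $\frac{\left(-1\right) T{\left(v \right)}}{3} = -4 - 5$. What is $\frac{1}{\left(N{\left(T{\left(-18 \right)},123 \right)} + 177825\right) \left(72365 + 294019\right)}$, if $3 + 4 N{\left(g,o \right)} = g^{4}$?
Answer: $\frac{1}{113829829848} \approx 8.785 \cdot 10^{-12}$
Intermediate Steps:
$T{\left(v \right)} = 27$ ($T{\left(v \right)} = - 3 \left(-4 - 5\right) = \left(-3\right) \left(-9\right) = 27$)
$N{\left(g,o \right)} = - \frac{3}{4} + \frac{g^{4}}{4}$
$\frac{1}{\left(N{\left(T{\left(-18 \right)},123 \right)} + 177825\right) \left(72365 + 294019\right)} = \frac{1}{\left(\left(- \frac{3}{4} + \frac{27^{4}}{4}\right) + 177825\right) \left(72365 + 294019\right)} = \frac{1}{\left(\left(- \frac{3}{4} + \frac{1}{4} \cdot 531441\right) + 177825\right) 366384} = \frac{1}{\left(\left(- \frac{3}{4} + \frac{531441}{4}\right) + 177825\right) 366384} = \frac{1}{\left(\frac{265719}{2} + 177825\right) 366384} = \frac{1}{\frac{621369}{2} \cdot 366384} = \frac{1}{113829829848}$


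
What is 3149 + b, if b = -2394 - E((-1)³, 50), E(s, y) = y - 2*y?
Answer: 805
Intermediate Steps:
E(s, y) = -y
b = -2344 (b = -2394 - (-1)*50 = -2394 - 1*(-50) = -2394 + 50 = -2344)
3149 + b = 3149 - 2344 = 805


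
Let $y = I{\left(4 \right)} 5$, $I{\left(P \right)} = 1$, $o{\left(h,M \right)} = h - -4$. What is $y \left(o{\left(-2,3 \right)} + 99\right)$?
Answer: $505$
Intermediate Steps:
$o{\left(h,M \right)} = 4 + h$ ($o{\left(h,M \right)} = h + 4 = 4 + h$)
$y = 5$ ($y = 1 \cdot 5 = 5$)
$y \left(o{\left(-2,3 \right)} + 99\right) = 5 \left(\left(4 - 2\right) + 99\right) = 5 \left(2 + 99\right) = 5 \cdot 101 = 505$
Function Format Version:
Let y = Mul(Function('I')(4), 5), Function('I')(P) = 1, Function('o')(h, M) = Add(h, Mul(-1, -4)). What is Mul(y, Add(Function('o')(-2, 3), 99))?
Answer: 505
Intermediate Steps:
Function('o')(h, M) = Add(4, h) (Function('o')(h, M) = Add(h, 4) = Add(4, h))
y = 5 (y = Mul(1, 5) = 5)
Mul(y, Add(Function('o')(-2, 3), 99)) = Mul(5, Add(Add(4, -2), 99)) = Mul(5, Add(2, 99)) = Mul(5, 101) = 505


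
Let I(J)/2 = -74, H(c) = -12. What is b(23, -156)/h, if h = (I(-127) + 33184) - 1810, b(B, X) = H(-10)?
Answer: -6/15613 ≈ -0.00038430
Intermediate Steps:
b(B, X) = -12
I(J) = -148 (I(J) = 2*(-74) = -148)
h = 31226 (h = (-148 + 33184) - 1810 = 33036 - 1810 = 31226)
b(23, -156)/h = -12/31226 = -12*1/31226 = -6/15613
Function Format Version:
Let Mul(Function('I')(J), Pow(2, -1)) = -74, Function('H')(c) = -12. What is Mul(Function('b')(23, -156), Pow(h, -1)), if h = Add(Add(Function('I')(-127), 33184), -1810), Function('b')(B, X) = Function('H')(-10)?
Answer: Rational(-6, 15613) ≈ -0.00038430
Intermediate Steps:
Function('b')(B, X) = -12
Function('I')(J) = -148 (Function('I')(J) = Mul(2, -74) = -148)
h = 31226 (h = Add(Add(-148, 33184), -1810) = Add(33036, -1810) = 31226)
Mul(Function('b')(23, -156), Pow(h, -1)) = Mul(-12, Pow(31226, -1)) = Mul(-12, Rational(1, 31226)) = Rational(-6, 15613)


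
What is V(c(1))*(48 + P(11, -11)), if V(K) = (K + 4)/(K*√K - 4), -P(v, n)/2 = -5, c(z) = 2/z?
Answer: -174 - 87*√2 ≈ -297.04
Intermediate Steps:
P(v, n) = 10 (P(v, n) = -2*(-5) = 10)
V(K) = (4 + K)/(-4 + K^(3/2)) (V(K) = (4 + K)/(K^(3/2) - 4) = (4 + K)/(-4 + K^(3/2)))
V(c(1))*(48 + P(11, -11)) = ((4 + 2/1)/(-4 + (2/1)^(3/2)))*(48 + 10) = ((4 + 2*1)/(-4 + (2*1)^(3/2)))*58 = ((4 + 2)/(-4 + 2^(3/2)))*58 = (6/(-4 + 2*√2))*58 = 348/(-4 + 2*√2)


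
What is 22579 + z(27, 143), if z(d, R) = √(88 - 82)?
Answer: 22579 + √6 ≈ 22581.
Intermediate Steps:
z(d, R) = √6
22579 + z(27, 143) = 22579 + √6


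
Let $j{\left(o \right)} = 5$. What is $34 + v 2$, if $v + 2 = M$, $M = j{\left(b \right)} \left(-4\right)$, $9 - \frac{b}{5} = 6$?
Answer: $-10$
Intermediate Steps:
$b = 15$ ($b = 45 - 30 = 15$)
$M = -20$ ($M = 5 \left(-4\right) = -20$)
$v = -22$ ($v = -2 - 20 = -22$)
$34 + v 2 = 34 - 44 = -10$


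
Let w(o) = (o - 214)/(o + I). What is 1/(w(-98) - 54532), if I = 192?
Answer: -47/2563160 ≈ -1.8337e-5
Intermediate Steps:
w(o) = (-214 + o)/(192 + o) (w(o) = (o - 214)/(o + 192) = (-214 + o)/(192 + o))
1/(w(-98) - 54532) = 1/((-214 - 98)/(192 - 98) - 54532) = 1/(-312/94 - 54532) = 1/((1/94)*(-312) - 54532) = 1/(-156/47 - 54532) = 1/(-2563160/47) = -47/2563160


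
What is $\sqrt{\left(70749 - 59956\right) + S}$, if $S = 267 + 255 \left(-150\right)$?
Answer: $i \sqrt{27190} \approx 164.89 i$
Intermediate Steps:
$S = -37983$ ($S = 267 - 38250 = -37983$)
$\sqrt{\left(70749 - 59956\right) + S} = \sqrt{\left(70749 - 59956\right) - 37983} = \sqrt{10793 - 37983} = \sqrt{-27190} = i \sqrt{27190}$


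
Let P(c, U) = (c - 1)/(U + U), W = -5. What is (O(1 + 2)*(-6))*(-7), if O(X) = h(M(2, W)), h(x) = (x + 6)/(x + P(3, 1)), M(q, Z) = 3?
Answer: 189/2 ≈ 94.500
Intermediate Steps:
P(c, U) = (-1 + c)/(2*U) (P(c, U) = (-1 + c)/((2*U)) = (-1 + c)*(1/(2*U)) = (-1 + c)/(2*U))
h(x) = (6 + x)/(1 + x) (h(x) = (x + 6)/(x + (½)*(-1 + 3)/1) = (6 + x)/(x + (½)*1*2) = (6 + x)/(x + 1) = (6 + x)/(1 + x))
O(X) = 9/4 (O(X) = (6 + 3)/(1 + 3) = 9/4)
(O(1 + 2)*(-6))*(-7) = ((9/4)*(-6))*(-7) = -27/2*(-7) = 189/2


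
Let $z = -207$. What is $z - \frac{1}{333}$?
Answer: $- \frac{68932}{333} \approx -207.0$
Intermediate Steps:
$z - \frac{1}{333} = -207 - \frac{1}{333} = - \frac{68932}{333}$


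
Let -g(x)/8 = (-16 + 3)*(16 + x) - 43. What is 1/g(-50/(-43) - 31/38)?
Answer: 817/1670020 ≈ 0.00048922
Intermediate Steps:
g(x) = 2008 + 104*x (g(x) = -8*((-16 + 3)*(16 + x) - 43) = -8*(-13*(16 + x) - 43) = -8*((-208 - 13*x) - 43) = -8*(-251 - 13*x) = 2008 + 104*x)
1/g(-50/(-43) - 31/38) = 1/(2008 + 104*(-50/(-43) - 31/38)) = 1/(2008 + 104*(-50*(-1/43) - 31*1/38)) = 1/(2008 + 104*(50/43 - 31/38)) = 1/(2008 + 104*(567/1634)) = 1/(2008 + 29484/817) = 1/(1670020/817) = 817/1670020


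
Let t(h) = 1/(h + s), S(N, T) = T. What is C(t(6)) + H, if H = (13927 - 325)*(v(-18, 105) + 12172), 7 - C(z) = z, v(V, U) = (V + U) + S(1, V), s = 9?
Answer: 2497531334/15 ≈ 1.6650e+8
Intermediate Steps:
v(V, U) = U + 2*V (v(V, U) = (V + U) + V = (U + V) + V = U + 2*V)
t(h) = 1/(9 + h) (t(h) = 1/(h + 9) = 1/(9 + h))
C(z) = 7 - z
H = 166502082 (H = (13927 - 325)*((105 + 2*(-18)) + 12172) = 13602*((105 - 36) + 12172) = 13602*(69 + 12172) = 13602*12241 = 166502082)
C(t(6)) + H = (7 - 1/(9 + 6)) + 166502082 = (7 - 1/15) + 166502082 = 104/15 + 166502082 = 2497531334/15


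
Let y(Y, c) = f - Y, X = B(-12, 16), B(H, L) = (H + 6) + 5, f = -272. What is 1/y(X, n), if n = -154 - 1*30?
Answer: -1/271 ≈ -0.0036900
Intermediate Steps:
B(H, L) = 11 + H (B(H, L) = (6 + H) + 5 = 11 + H)
n = -184 (n = -154 - 30 = -184)
X = -1 (X = 11 - 12 = -1)
y(Y, c) = -272 - Y
1/y(X, n) = 1/(-272 - 1*(-1)) = 1/(-272 + 1) = 1/(-271) = -1/271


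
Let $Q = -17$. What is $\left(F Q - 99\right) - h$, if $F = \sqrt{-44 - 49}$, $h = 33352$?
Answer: $-33451 - 17 i \sqrt{93} \approx -33451.0 - 163.94 i$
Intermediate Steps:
$F = i \sqrt{93}$ ($F = \sqrt{-93} = i \sqrt{93} \approx 9.6436 i$)
$\left(F Q - 99\right) - h = \left(i \sqrt{93} \left(-17\right) - 99\right) - 33352 = \left(- 17 i \sqrt{93} - 99\right) - 33352 = \left(-99 - 17 i \sqrt{93}\right) - 33352 = -33451 - 17 i \sqrt{93}$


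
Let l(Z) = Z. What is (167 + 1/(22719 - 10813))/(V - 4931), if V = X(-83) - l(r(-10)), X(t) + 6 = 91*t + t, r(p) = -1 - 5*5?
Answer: -1988303/149384582 ≈ -0.013310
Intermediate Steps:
r(p) = -26 (r(p) = -1 - 25 = -26)
X(t) = -6 + 92*t (X(t) = -6 + (91*t + t) = -6 + 92*t)
V = -7616 (V = (-6 + 92*(-83)) - 1*(-26) = (-6 - 7636) + 26 = -7642 + 26 = -7616)
(167 + 1/(22719 - 10813))/(V - 4931) = (167 + 1/(22719 - 10813))/(-7616 - 4931) = (167 + 1/11906)/(-12547) = (167 + 1/11906)*(-1/12547) = (1988303/11906)*(-1/12547) = -1988303/149384582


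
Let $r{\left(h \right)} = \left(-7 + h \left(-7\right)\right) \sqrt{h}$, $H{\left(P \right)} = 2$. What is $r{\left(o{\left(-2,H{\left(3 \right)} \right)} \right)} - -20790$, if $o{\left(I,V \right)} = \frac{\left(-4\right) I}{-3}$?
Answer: $20790 + \frac{70 i \sqrt{6}}{9} \approx 20790.0 + 19.052 i$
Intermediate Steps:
$o{\left(I,V \right)} = \frac{4 I}{3}$ ($o{\left(I,V \right)} = - 4 I \left(- \frac{1}{3}\right) = \frac{4 I}{3}$)
$r{\left(h \right)} = \sqrt{h} \left(-7 - 7 h\right)$ ($r{\left(h \right)} = \left(-7 - 7 h\right) \sqrt{h} = \sqrt{h} \left(-7 - 7 h\right)$)
$r{\left(o{\left(-2,H{\left(3 \right)} \right)} \right)} - -20790 = 7 \sqrt{\frac{4}{3} \left(-2\right)} \left(-1 - \frac{4}{3} \left(-2\right)\right) - -20790 = 7 \sqrt{- \frac{8}{3}} \left(-1 - - \frac{8}{3}\right) + 20790 = 7 \frac{2 i \sqrt{6}}{3} \left(-1 + \frac{8}{3}\right) + 20790 = 7 \frac{2 i \sqrt{6}}{3} \cdot \frac{5}{3} + 20790 = \frac{70 i \sqrt{6}}{9} + 20790 = 20790 + \frac{70 i \sqrt{6}}{9}$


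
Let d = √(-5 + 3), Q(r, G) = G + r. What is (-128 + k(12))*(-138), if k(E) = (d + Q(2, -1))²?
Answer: 17802 - 276*I*√2 ≈ 17802.0 - 390.32*I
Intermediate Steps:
d = I*√2 (d = √(-2) = I*√2 ≈ 1.4142*I)
k(E) = (1 + I*√2)² (k(E) = (I*√2 + (-1 + 2))² = (I*√2 + 1)² = (1 + I*√2)²)
(-128 + k(12))*(-138) = (-128 + (1 + I*√2)²)*(-138) = 17664 - 138*(1 + I*√2)²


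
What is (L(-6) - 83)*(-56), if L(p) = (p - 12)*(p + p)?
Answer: -7448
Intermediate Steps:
L(p) = 2*p*(-12 + p) (L(p) = (-12 + p)*(2*p) = 2*p*(-12 + p))
(L(-6) - 83)*(-56) = (2*(-6)*(-12 - 6) - 83)*(-56) = (2*(-6)*(-18) - 83)*(-56) = (216 - 83)*(-56) = 133*(-56) = -7448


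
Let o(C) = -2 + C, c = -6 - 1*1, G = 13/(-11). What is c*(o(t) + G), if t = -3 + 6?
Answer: 14/11 ≈ 1.2727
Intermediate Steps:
G = -13/11 (G = 13*(-1/11) = -13/11 ≈ -1.1818)
c = -7 (c = -6 - 1 = -7)
t = 3
c*(o(t) + G) = -7*((-2 + 3) - 13/11) = -7*(1 - 13/11) = -7*(-2/11) = 14/11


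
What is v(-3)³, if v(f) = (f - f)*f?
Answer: 0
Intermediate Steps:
v(f) = 0 (v(f) = 0*f = 0)
v(-3)³ = 0³ = 0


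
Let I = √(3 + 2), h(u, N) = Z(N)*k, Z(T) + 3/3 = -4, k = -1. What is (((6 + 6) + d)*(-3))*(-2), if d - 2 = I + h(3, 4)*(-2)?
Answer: 24 + 6*√5 ≈ 37.416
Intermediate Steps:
Z(T) = -5 (Z(T) = -1 - 4 = -5)
h(u, N) = 5 (h(u, N) = -5*(-1) = 5)
I = √5 ≈ 2.2361
d = -8 + √5 (d = 2 + (√5 + 5*(-2)) = 2 + (√5 - 10) = 2 + (-10 + √5) = -8 + √5 ≈ -5.7639)
(((6 + 6) + d)*(-3))*(-2) = (((6 + 6) + (-8 + √5))*(-3))*(-2) = ((12 + (-8 + √5))*(-3))*(-2) = ((4 + √5)*(-3))*(-2) = (-12 - 3*√5)*(-2) = 24 + 6*√5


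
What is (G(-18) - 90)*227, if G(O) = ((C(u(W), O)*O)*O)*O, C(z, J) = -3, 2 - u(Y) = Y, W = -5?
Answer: 3951162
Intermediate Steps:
u(Y) = 2 - Y
G(O) = -3*O³ (G(O) = ((-3*O)*O)*O = (-3*O²)*O = -3*O³)
(G(-18) - 90)*227 = (-3*(-18)³ - 90)*227 = (-3*(-5832) - 90)*227 = (17496 - 90)*227 = 17406*227 = 3951162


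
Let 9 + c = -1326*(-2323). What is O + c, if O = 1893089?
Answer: 4973378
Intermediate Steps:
c = 3080289 (c = -9 - 1326*(-2323) = -9 + 3080298 = 3080289)
O + c = 1893089 + 3080289 = 4973378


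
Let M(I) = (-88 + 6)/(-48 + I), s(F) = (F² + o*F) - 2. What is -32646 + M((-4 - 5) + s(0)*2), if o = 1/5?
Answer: -1991324/61 ≈ -32645.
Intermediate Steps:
o = ⅕ ≈ 0.20000
s(F) = -2 + F² + F/5 (s(F) = (F² + F/5) - 2 = -2 + F² + F/5)
M(I) = -82/(-48 + I)
-32646 + M((-4 - 5) + s(0)*2) = -32646 - 82/(-48 + ((-4 - 5) + (-2 + 0² + (⅕)*0)*2)) = -32646 - 82/(-48 + (-9 + (-2 + 0 + 0)*2)) = -32646 - 82/(-48 + (-9 - 2*2)) = -32646 - 82/(-48 + (-9 - 4)) = -32646 - 82/(-48 - 13) = -32646 - 82/(-61) = -32646 - 82*(-1/61) = -32646 + 82/61 = -1991324/61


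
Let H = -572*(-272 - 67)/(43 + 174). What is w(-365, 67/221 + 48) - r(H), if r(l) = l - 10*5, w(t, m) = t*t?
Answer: 28726767/217 ≈ 1.3238e+5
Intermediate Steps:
w(t, m) = t²
H = 193908/217 (H = -572/(217/(-339)) = -572/(217*(-1/339)) = -572/(-217/339) = -572*(-339/217) = 193908/217 ≈ 893.58)
r(l) = -50 + l (r(l) = l - 50 = -50 + l)
w(-365, 67/221 + 48) - r(H) = (-365)² - (-50 + 193908/217) = 133225 - 1*183058/217 = 133225 - 183058/217 = 28726767/217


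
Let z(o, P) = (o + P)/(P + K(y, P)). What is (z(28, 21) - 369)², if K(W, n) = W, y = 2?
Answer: 71199844/529 ≈ 1.3459e+5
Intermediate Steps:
z(o, P) = (P + o)/(2 + P) (z(o, P) = (o + P)/(P + 2) = (P + o)/(2 + P))
(z(28, 21) - 369)² = ((21 + 28)/(2 + 21) - 369)² = (49/23 - 369)² = (-8438/23)² = 71199844/529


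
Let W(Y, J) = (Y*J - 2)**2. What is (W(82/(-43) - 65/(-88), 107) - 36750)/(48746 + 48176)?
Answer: -295219829775/1387792776832 ≈ -0.21273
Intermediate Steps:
W(Y, J) = (-2 + J*Y)**2 (W(Y, J) = (J*Y - 2)**2 = (-2 + J*Y)**2)
(W(82/(-43) - 65/(-88), 107) - 36750)/(48746 + 48176) = ((-2 + 107*(82/(-43) - 65/(-88)))**2 - 36750)/(48746 + 48176) = ((-2 + 107*(82*(-1/43) - 65*(-1/88)))**2 - 36750)/96922 = ((-2 + 107*(-82/43 + 65/88))**2 - 36750)*(1/96922) = ((-2 + 107*(-4421/3784))**2 - 36750)*(1/96922) = ((-2 - 473047/3784)**2 - 36750)*(1/96922) = ((-480615/3784)**2 - 36750)*(1/96922) = (230990778225/14318656 - 36750)*(1/96922) = -295219829775/14318656*1/96922 = -295219829775/1387792776832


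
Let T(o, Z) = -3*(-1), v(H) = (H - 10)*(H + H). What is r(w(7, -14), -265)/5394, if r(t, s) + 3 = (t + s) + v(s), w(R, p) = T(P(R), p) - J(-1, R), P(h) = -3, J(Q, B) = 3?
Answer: 24247/899 ≈ 26.971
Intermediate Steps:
v(H) = 2*H*(-10 + H) (v(H) = (-10 + H)*(2*H) = 2*H*(-10 + H))
T(o, Z) = 3
w(R, p) = 0 (w(R, p) = 3 - 1*3 = 3 - 3 = 0)
r(t, s) = -3 + s + t + 2*s*(-10 + s) (r(t, s) = -3 + ((t + s) + 2*s*(-10 + s)) = -3 + ((s + t) + 2*s*(-10 + s)) = -3 + (s + t + 2*s*(-10 + s)) = -3 + s + t + 2*s*(-10 + s))
r(w(7, -14), -265)/5394 = (-3 - 265 + 0 + 2*(-265)*(-10 - 265))/5394 = (-3 - 265 + 0 + 2*(-265)*(-275))*(1/5394) = (-3 - 265 + 0 + 145750)*(1/5394) = 145482*(1/5394) = 24247/899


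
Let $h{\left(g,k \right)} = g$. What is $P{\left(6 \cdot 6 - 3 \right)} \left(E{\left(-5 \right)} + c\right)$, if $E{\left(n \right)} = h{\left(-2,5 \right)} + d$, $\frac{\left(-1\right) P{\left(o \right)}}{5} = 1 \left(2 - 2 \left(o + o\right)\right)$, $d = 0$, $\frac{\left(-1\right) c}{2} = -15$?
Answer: $18200$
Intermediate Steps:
$c = 30$ ($c = \left(-2\right) \left(-15\right) = 30$)
$P{\left(o \right)} = -10 + 20 o$ ($P{\left(o \right)} = - 5 \cdot 1 \left(2 - 2 \left(o + o\right)\right) = - 5 \cdot 1 \left(2 - 2 \cdot 2 o\right) = - 5 \cdot 1 \left(2 - 4 o\right) = - 5 \left(2 - 4 o\right) = -10 + 20 o$)
$E{\left(n \right)} = -2$ ($E{\left(n \right)} = -2 + 0 = -2$)
$P{\left(6 \cdot 6 - 3 \right)} \left(E{\left(-5 \right)} + c\right) = \left(-10 + 20 \left(6 \cdot 6 - 3\right)\right) \left(-2 + 30\right) = \left(-10 + 20 \left(36 - 3\right)\right) 28 = \left(-10 + 20 \cdot 33\right) 28 = \left(-10 + 660\right) 28 = 650 \cdot 28 = 18200$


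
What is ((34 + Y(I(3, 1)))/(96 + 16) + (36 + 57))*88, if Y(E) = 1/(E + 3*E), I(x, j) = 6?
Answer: 2758811/336 ≈ 8210.8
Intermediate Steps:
Y(E) = 1/(4*E)
((34 + Y(I(3, 1)))/(96 + 16) + (36 + 57))*88 = ((34 + (1/4)/6)/(96 + 16) + (36 + 57))*88 = ((34 + (1/4)*(1/6))/112 + 93)*88 = ((34 + 1/24)*(1/112) + 93)*88 = ((817/24)*(1/112) + 93)*88 = (817/2688 + 93)*88 = (250801/2688)*88 = 2758811/336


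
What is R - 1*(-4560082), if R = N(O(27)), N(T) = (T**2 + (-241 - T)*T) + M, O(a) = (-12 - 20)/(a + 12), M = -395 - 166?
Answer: 177829031/39 ≈ 4.5597e+6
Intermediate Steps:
M = -561
O(a) = -32/(12 + a)
N(T) = -561 + T**2 + T*(-241 - T) (N(T) = (T**2 + (-241 - T)*T) - 561 = (T**2 + T*(-241 - T)) - 561 = -561 + T**2 + T*(-241 - T))
R = -14167/39 (R = -561 - (-7712)/(12 + 27) = -561 - (-7712)/39 = -561 - 241*(-32/39) = -561 + 7712/39 = -14167/39 ≈ -363.26)
R - 1*(-4560082) = -14167/39 - 1*(-4560082) = -14167/39 + 4560082 = 177829031/39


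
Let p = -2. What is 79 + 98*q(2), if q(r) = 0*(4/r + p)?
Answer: 79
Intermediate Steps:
q(r) = 0 (q(r) = 0*(4/r - 2) = 0*(-2 + 4/r) = 0)
79 + 98*q(2) = 79 + 98*0 = 79 + 0 = 79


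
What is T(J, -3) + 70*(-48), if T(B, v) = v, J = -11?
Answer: -3363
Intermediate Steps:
T(J, -3) + 70*(-48) = -3 + 70*(-48) = -3 - 3360 = -3363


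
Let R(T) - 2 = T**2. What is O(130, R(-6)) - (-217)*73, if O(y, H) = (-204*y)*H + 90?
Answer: -991829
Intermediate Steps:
R(T) = 2 + T**2
O(y, H) = 90 - 204*H*y (O(y, H) = -204*H*y + 90 = 90 - 204*H*y)
O(130, R(-6)) - (-217)*73 = (90 - 204*(2 + (-6)**2)*130) - (-217)*73 = (90 - 204*(2 + 36)*130) - 1*(-15841) = (90 - 204*38*130) + 15841 = (90 - 1007760) + 15841 = -1007670 + 15841 = -991829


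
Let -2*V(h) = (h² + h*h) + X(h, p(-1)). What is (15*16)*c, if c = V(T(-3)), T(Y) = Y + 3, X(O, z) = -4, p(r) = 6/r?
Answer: 480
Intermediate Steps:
T(Y) = 3 + Y
V(h) = 2 - h² (V(h) = -((h² + h*h) - 4)/2 = -((h² + h²) - 4)/2 = -(2*h² - 4)/2 = -(-4 + 2*h²)/2 = 2 - h²)
c = 2 (c = 2 - (3 - 3)² = 2 - 1*0² = 2 - 1*0 = 2 + 0 = 2)
(15*16)*c = (15*16)*2 = 240*2 = 480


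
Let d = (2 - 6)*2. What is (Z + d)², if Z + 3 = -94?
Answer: 11025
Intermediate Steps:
Z = -97 (Z = -3 - 94 = -97)
d = -8 (d = -4*2 = -8)
(Z + d)² = (-97 - 8)² = (-105)² = 11025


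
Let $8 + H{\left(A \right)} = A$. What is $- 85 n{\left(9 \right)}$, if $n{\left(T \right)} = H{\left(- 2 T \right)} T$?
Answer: $19890$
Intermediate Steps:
$H{\left(A \right)} = -8 + A$
$n{\left(T \right)} = T \left(-8 - 2 T\right)$ ($n{\left(T \right)} = \left(-8 - 2 T\right) T = T \left(-8 - 2 T\right)$)
$- 85 n{\left(9 \right)} = - 85 \left(\left(-2\right) 9 \left(4 + 9\right)\right) = - 85 \left(\left(-2\right) 9 \cdot 13\right) = \left(-85\right) \left(-234\right) = 19890$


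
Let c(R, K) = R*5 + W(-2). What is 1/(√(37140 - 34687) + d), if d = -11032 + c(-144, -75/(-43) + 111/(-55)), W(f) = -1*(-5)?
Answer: -11747/137989556 - √2453/137989556 ≈ -8.5489e-5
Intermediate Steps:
W(f) = 5
c(R, K) = 5 + 5*R (c(R, K) = R*5 + 5 = 5*R + 5 = 5 + 5*R)
d = -11747 (d = -11032 + (5 + 5*(-144)) = -11032 + (5 - 720) = -11032 - 715 = -11747)
1/(√(37140 - 34687) + d) = 1/(√(37140 - 34687) - 11747) = 1/(√2453 - 11747) = 1/(-11747 + √2453)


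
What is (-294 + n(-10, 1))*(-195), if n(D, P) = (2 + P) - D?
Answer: 54795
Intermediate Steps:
n(D, P) = 2 + P - D
(-294 + n(-10, 1))*(-195) = (-294 + (2 + 1 - 1*(-10)))*(-195) = (-294 + (2 + 1 + 10))*(-195) = (-294 + 13)*(-195) = -281*(-195) = 54795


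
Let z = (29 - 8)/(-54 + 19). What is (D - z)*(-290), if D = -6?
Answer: 1566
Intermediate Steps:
z = -⅗ (z = 21/(-35) = 21*(-1/35) = -⅗ ≈ -0.60000)
(D - z)*(-290) = (-6 - 1*(-⅗))*(-290) = (-6 + ⅗)*(-290) = -27/5*(-290) = 1566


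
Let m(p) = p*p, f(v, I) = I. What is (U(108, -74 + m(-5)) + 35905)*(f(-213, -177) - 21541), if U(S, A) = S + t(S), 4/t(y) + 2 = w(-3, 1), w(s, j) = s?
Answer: -3910564798/5 ≈ -7.8211e+8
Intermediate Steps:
m(p) = p²
t(y) = -⅘ (t(y) = 4/(-2 - 3) = 4/(-5) = 4*(-⅕) = -⅘)
U(S, A) = -⅘ + S (U(S, A) = S - ⅘ = -⅘ + S)
(U(108, -74 + m(-5)) + 35905)*(f(-213, -177) - 21541) = ((-⅘ + 108) + 35905)*(-177 - 21541) = (536/5 + 35905)*(-21718) = (180061/5)*(-21718) = -3910564798/5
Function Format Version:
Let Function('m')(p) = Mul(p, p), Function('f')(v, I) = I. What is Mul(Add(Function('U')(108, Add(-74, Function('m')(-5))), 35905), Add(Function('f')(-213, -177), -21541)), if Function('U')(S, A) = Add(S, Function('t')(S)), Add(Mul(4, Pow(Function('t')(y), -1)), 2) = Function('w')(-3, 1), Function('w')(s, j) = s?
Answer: Rational(-3910564798, 5) ≈ -7.8211e+8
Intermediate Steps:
Function('m')(p) = Pow(p, 2)
Function('t')(y) = Rational(-4, 5) (Function('t')(y) = Mul(4, Pow(Add(-2, -3), -1)) = Mul(4, Pow(-5, -1)) = Mul(4, Rational(-1, 5)) = Rational(-4, 5))
Function('U')(S, A) = Add(Rational(-4, 5), S) (Function('U')(S, A) = Add(S, Rational(-4, 5)) = Add(Rational(-4, 5), S))
Mul(Add(Function('U')(108, Add(-74, Function('m')(-5))), 35905), Add(Function('f')(-213, -177), -21541)) = Mul(Add(Add(Rational(-4, 5), 108), 35905), Add(-177, -21541)) = Mul(Add(Rational(536, 5), 35905), -21718) = Mul(Rational(180061, 5), -21718) = Rational(-3910564798, 5)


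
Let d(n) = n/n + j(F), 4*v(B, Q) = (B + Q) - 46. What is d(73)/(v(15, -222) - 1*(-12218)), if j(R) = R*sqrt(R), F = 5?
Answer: 4/48619 + 20*sqrt(5)/48619 ≈ 0.0010021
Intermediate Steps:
v(B, Q) = -23/2 + B/4 + Q/4 (v(B, Q) = ((B + Q) - 46)/4 = (-46 + B + Q)/4 = -23/2 + B/4 + Q/4)
j(R) = R**(3/2)
d(n) = 1 + 5*sqrt(5) (d(n) = n/n + 5**(3/2) = 1 + 5*sqrt(5))
d(73)/(v(15, -222) - 1*(-12218)) = (1 + 5*sqrt(5))/((-23/2 + (1/4)*15 + (1/4)*(-222)) - 1*(-12218)) = (1 + 5*sqrt(5))/((-23/2 + 15/4 - 111/2) + 12218) = (1 + 5*sqrt(5))/(-253/4 + 12218) = (1 + 5*sqrt(5))/(48619/4) = (1 + 5*sqrt(5))*(4/48619) = 4/48619 + 20*sqrt(5)/48619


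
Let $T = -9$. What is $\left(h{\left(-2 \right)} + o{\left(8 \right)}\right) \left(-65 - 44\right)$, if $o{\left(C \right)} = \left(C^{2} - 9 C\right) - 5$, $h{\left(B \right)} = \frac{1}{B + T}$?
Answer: $\frac{15696}{11} \approx 1426.9$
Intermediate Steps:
$h{\left(B \right)} = \frac{1}{-9 + B}$ ($h{\left(B \right)} = \frac{1}{B - 9} = \frac{1}{-9 + B}$)
$o{\left(C \right)} = -5 + C^{2} - 9 C$
$\left(h{\left(-2 \right)} + o{\left(8 \right)}\right) \left(-65 - 44\right) = \left(\frac{1}{-9 - 2} - \left(77 - 64\right)\right) \left(-65 - 44\right) = \left(\frac{1}{-11} - 13\right) \left(-65 - 44\right) = \left(- \frac{1}{11} - 13\right) \left(-109\right) = \left(- \frac{144}{11}\right) \left(-109\right) = \frac{15696}{11}$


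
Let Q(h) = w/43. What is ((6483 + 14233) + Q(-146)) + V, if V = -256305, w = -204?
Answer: -10130531/43 ≈ -2.3559e+5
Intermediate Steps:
Q(h) = -204/43
((6483 + 14233) + Q(-146)) + V = ((6483 + 14233) - 204/43) - 256305 = (20716 - 204/43) - 256305 = 890584/43 - 256305 = -10130531/43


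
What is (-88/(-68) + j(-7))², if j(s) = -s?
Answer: 19881/289 ≈ 68.792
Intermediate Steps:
(-88/(-68) + j(-7))² = (-88/(-68) - 1*(-7))² = (-88*(-1/68) + 7)² = (22/17 + 7)² = (141/17)² = 19881/289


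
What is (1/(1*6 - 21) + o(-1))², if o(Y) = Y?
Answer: 256/225 ≈ 1.1378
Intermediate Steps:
(1/(1*6 - 21) + o(-1))² = (1/(1*6 - 21) - 1)² = (1/(6 - 21) - 1)² = (1/(-15) - 1)² = (-1/15 - 1)² = (-16/15)² = 256/225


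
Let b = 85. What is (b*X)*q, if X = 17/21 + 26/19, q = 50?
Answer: 3693250/399 ≈ 9256.3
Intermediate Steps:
X = 869/399 (X = 17*(1/21) + 26*(1/19) = 17/21 + 26/19 = 869/399 ≈ 2.1779)
(b*X)*q = (85*(869/399))*50 = (73865/399)*50 = 3693250/399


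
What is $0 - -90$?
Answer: $90$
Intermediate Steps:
$0 - -90 = 0 + 90 = 90$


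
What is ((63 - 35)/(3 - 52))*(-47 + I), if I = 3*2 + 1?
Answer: 160/7 ≈ 22.857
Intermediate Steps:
I = 7 (I = 6 + 1 = 7)
((63 - 35)/(3 - 52))*(-47 + I) = ((63 - 35)/(3 - 52))*(-47 + 7) = (28/(-49))*(-40) = (28*(-1/49))*(-40) = -4/7*(-40) = 160/7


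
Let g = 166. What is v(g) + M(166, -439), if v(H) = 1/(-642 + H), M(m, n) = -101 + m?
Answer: 30939/476 ≈ 64.998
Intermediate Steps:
v(g) + M(166, -439) = 1/(-642 + 166) + (-101 + 166) = 1/(-476) + 65 = -1/476 + 65 = 30939/476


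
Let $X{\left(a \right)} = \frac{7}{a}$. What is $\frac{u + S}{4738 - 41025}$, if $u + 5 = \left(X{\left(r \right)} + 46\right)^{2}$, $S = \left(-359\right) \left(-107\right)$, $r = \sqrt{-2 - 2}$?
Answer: $- \frac{1237}{1108} + \frac{322 i}{36287} \approx -1.1164 + 0.0088737 i$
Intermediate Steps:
$r = 2 i$ ($r = \sqrt{-4} = 2 i \approx 2.0 i$)
$S = 38413$
$u = -5 + \left(46 - \frac{7 i}{2}\right)^{2}$ ($u = -5 + \left(\frac{7}{2 i} + 46\right)^{2} = -5 + \left(7 \left(- \frac{i}{2}\right) + 46\right)^{2} = -5 + \left(- \frac{7 i}{2} + 46\right)^{2} = -5 + \left(46 - \frac{7 i}{2}\right)^{2} \approx 2098.8 - 322.0 i$)
$\frac{u + S}{4738 - 41025} = \frac{\left(\frac{8395}{4} - 322 i\right) + 38413}{4738 - 41025} = \frac{\frac{162047}{4} - 322 i}{-36287} = \left(\frac{162047}{4} - 322 i\right) \left(- \frac{1}{36287}\right) = - \frac{1237}{1108} + \frac{322 i}{36287}$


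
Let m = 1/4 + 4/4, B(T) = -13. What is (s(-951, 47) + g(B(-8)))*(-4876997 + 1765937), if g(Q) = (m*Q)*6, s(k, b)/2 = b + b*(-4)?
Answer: 1180647270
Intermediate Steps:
s(k, b) = -6*b (s(k, b) = 2*(b + b*(-4)) = 2*(b - 4*b) = 2*(-3*b) = -6*b)
m = 5/4 (m = 1*(¼) + 4*(¼) = ¼ + 1 = 5/4 ≈ 1.2500)
g(Q) = 15*Q/2 (g(Q) = (5*Q/4)*6 = 15*Q/2)
(s(-951, 47) + g(B(-8)))*(-4876997 + 1765937) = (-6*47 + (15/2)*(-13))*(-4876997 + 1765937) = (-282 - 195/2)*(-3111060) = -759/2*(-3111060) = 1180647270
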